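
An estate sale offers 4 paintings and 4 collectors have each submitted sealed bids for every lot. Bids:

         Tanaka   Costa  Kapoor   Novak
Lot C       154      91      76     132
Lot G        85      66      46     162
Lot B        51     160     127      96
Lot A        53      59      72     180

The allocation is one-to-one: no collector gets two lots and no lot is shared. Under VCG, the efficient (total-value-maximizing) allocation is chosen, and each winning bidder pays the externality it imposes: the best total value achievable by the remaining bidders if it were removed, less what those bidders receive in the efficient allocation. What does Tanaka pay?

Tanaka pays $22.

Efficient allocation: Tanaka→Lot C ($154), Costa→Lot B ($160), Kapoor→Lot A ($72), Novak→Lot G ($162); total welfare W = $548.
Tanaka receives Lot C at value $154, so the others get W − 154 = $394.
Without Tanaka: best allocation of the remaining 3 bidders over all 4 lots is Costa→Lot B ($160), Kapoor→Lot C ($76), Novak→Lot A ($180), total $416.
VCG payment = (others' best without Tanaka) − (others' welfare with Tanaka) = 416 − 394 = $22.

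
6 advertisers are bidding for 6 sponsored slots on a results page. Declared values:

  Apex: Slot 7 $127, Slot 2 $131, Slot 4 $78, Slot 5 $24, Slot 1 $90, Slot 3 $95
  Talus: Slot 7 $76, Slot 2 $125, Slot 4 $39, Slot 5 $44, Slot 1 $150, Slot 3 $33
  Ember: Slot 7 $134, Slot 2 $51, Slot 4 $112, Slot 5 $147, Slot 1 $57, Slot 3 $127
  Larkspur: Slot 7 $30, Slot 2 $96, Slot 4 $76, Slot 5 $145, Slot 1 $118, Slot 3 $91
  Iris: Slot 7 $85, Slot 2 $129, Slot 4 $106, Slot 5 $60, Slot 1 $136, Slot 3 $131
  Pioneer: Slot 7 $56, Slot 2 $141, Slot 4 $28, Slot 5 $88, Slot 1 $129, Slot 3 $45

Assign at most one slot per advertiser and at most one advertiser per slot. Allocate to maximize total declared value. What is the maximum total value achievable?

Maximum total: $806

Optimal: Apex→Slot 7 ($127), Talus→Slot 1 ($150), Ember→Slot 4 ($112), Larkspur→Slot 5 ($145), Iris→Slot 3 ($131), Pioneer→Slot 2 ($141) — total 127+150+112+145+131+141 = $806.
Max-entry greedy (repeatedly take the single best remaining cell) gives $772, worse by 34.
Swapping Pioneer↔Talus (Pioneer→Slot 1 $129, Talus→Slot 2 $125) loses 37.
Checked against all permutations: $806 is optimal.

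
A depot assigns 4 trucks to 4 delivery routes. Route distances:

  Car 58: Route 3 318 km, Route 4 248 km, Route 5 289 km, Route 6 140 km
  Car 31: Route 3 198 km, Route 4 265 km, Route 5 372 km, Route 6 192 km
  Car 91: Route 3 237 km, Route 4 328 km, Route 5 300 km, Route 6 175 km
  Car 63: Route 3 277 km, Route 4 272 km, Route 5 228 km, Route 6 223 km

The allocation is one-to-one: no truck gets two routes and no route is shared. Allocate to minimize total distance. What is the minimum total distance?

Minimum total: 849 km

Optimal: Car 58→Route 4 (248 km), Car 31→Route 3 (198 km), Car 91→Route 6 (175 km), Car 63→Route 5 (228 km) — total 248+198+175+228 = 849 km.
Min-entry greedy (repeatedly take the single cheapest remaining cell) gives 894 km, worse by 45.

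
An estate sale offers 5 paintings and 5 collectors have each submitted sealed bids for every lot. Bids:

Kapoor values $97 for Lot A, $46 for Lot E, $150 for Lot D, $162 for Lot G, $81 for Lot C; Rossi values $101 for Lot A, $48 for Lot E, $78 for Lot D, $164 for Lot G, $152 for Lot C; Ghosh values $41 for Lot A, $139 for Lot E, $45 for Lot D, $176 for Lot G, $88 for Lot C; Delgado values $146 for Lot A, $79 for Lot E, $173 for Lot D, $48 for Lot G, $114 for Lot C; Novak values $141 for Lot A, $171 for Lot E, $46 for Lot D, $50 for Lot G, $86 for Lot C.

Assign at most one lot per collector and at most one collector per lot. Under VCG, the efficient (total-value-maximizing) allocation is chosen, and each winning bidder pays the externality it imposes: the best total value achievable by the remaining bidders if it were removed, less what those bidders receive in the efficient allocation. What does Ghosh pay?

Efficient allocation: Kapoor→Lot D ($150), Rossi→Lot C ($152), Ghosh→Lot G ($176), Delgado→Lot A ($146), Novak→Lot E ($171); total welfare W = $795.
Ghosh receives Lot G at value $176, so the others get W − 176 = $619.
Without Ghosh: best allocation of the remaining 4 bidders over all 5 lots is Kapoor→Lot G ($162), Rossi→Lot C ($152), Delgado→Lot D ($173), Novak→Lot E ($171), total $658.
VCG payment = (others' best without Ghosh) − (others' welfare with Ghosh) = 658 − 619 = $39.

Ghosh pays $39.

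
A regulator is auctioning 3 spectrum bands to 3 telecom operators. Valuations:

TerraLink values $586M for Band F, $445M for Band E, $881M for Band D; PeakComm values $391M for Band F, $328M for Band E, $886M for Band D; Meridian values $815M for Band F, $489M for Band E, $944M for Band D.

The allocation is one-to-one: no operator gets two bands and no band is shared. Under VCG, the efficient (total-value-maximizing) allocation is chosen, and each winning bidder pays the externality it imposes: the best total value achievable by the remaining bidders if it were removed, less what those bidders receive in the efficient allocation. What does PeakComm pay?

Efficient allocation: TerraLink→Band E ($445M), PeakComm→Band D ($886M), Meridian→Band F ($815M); total welfare W = $2146M.
PeakComm receives Band D at value $886M, so the others get W − 886 = $1260M.
Without PeakComm: best allocation of the remaining 2 bidders over all 3 bands is TerraLink→Band D ($881M), Meridian→Band F ($815M), total $1696M.
VCG payment = (others' best without PeakComm) − (others' welfare with PeakComm) = 1696 − 1260 = $436M.

PeakComm pays $436M.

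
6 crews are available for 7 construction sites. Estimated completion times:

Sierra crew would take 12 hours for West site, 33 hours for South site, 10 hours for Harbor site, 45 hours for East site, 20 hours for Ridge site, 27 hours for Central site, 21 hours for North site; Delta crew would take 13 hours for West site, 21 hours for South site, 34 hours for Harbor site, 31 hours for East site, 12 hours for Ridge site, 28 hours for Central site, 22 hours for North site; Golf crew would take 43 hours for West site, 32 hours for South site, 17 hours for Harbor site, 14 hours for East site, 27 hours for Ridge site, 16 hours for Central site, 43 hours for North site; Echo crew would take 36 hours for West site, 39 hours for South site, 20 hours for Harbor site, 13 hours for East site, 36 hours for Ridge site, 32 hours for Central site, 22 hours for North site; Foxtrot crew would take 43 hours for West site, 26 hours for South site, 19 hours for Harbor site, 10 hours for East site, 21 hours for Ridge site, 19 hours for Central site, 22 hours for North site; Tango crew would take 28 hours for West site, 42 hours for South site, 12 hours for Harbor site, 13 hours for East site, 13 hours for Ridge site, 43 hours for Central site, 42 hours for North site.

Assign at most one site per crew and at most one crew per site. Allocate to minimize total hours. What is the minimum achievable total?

Minimum total: 84 hours

Treat this as an assignment problem: match each crew to one site.
Optimal: Sierra crew→West site (12 hours), Delta crew→Ridge site (12 hours), Golf crew→Central site (16 hours), Echo crew→North site (22 hours), Foxtrot crew→East site (10 hours), Tango crew→Harbor site (12 hours) — total 12+12+16+22+10+12 = 84 hours.
Column-greedy (each site in turn goes to its cheapest remaining crew) gives 114 hours, worse by 30.
No other one-to-one assignment undercuts 84 hours.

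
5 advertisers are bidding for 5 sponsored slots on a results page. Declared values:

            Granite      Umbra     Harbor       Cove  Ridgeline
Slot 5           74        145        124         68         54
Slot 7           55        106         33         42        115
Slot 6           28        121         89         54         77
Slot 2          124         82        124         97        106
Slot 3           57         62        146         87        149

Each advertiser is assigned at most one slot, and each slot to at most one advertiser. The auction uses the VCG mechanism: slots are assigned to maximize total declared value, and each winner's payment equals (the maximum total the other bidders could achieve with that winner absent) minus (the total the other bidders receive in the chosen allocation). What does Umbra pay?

Efficient allocation: Granite→Slot 2 ($124), Umbra→Slot 5 ($145), Harbor→Slot 3 ($146), Cove→Slot 6 ($54), Ridgeline→Slot 7 ($115); total welfare W = $584.
Umbra receives Slot 5 at value $145, so the others get W − 145 = $439.
Without Umbra: best allocation of the remaining 4 bidders over all 5 slots is Granite→Slot 2 ($124), Harbor→Slot 3 ($146), Cove→Slot 5 ($68), Ridgeline→Slot 7 ($115), total $453.
VCG payment = (others' best without Umbra) − (others' welfare with Umbra) = 453 − 439 = $14.

Umbra pays $14.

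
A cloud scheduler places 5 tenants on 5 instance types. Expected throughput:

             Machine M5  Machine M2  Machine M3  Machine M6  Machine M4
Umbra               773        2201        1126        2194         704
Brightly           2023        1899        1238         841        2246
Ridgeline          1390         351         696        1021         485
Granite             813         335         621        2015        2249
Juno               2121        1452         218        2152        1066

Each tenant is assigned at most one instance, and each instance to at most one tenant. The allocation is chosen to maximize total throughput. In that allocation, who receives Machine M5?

Brightly receives Machine M5.

Treat this as an assignment problem: match each tenant to one instance.
Optimal: Umbra→Machine M2 (2201 ops/s), Brightly→Machine M5 (2023 ops/s), Ridgeline→Machine M3 (696 ops/s), Granite→Machine M4 (2249 ops/s), Juno→Machine M6 (2152 ops/s) — total 2201+2023+696+2249+2152 = 9321 ops/s.
Column-greedy (each instance in turn goes to its best remaining tenant) gives 8060 ops/s, worse by 1261.
Brightly's own top instance is Machine M4 (2246 ops/s), but forcing Brightly→Machine M4 and reassigning the rest optimally gives only 9279 ops/s — worse by 42.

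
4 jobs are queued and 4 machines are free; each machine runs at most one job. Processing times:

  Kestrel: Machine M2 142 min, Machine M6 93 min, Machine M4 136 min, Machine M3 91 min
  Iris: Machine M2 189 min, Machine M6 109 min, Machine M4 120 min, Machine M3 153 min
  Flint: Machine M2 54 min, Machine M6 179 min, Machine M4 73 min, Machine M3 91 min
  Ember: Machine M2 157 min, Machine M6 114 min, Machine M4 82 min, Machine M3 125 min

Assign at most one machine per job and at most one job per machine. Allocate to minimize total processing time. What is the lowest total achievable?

Optimal: Kestrel→Machine M3 (91 min), Iris→Machine M6 (109 min), Flint→Machine M2 (54 min), Ember→Machine M4 (82 min) — total 91+109+54+82 = 336 min.
Column-greedy (each machine in turn goes to its cheapest remaining job) gives 382 min, worse by 46.
Next-best assignment: Kestrel→Machine M3, Iris→Machine M4, Flint→Machine M2, Ember→Machine M6 = 379 min.
Swapping Iris↔Ember (Iris→Machine M4 120 min, Ember→Machine M6 114 min) adds 43.
Every other assignment is strictly worse.

Min total: 336 min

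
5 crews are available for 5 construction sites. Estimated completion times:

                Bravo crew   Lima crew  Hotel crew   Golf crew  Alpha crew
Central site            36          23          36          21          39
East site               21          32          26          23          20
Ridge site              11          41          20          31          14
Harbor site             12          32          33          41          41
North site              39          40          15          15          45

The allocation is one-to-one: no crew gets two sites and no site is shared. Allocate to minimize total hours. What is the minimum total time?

Minimum total: 87 hours

This is the linear assignment problem.
Optimal: Bravo crew→Harbor site (12 hours), Lima crew→Central site (23 hours), Hotel crew→North site (15 hours), Golf crew→East site (23 hours), Alpha crew→Ridge site (14 hours) — total 12+23+15+23+14 = 87 hours.
Column-greedy (each site in turn goes to its cheapest remaining crew) gives 99 hours, worse by 12.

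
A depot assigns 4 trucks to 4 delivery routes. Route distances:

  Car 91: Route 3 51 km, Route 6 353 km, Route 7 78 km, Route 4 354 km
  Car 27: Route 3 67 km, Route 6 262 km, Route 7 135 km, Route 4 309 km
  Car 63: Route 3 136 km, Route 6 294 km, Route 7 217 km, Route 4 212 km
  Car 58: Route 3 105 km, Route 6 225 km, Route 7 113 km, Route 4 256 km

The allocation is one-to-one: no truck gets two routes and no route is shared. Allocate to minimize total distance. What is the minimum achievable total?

Minimum total: 582 km

Optimal: Car 91→Route 7 (78 km), Car 27→Route 3 (67 km), Car 63→Route 4 (212 km), Car 58→Route 6 (225 km) — total 78+67+212+225 = 582 km.
Min-entry greedy (repeatedly take the single cheapest remaining cell) gives 638 km, worse by 56.
Next-best assignment: Car 91→Route 3, Car 27→Route 7, Car 63→Route 4, Car 58→Route 6 = 623 km.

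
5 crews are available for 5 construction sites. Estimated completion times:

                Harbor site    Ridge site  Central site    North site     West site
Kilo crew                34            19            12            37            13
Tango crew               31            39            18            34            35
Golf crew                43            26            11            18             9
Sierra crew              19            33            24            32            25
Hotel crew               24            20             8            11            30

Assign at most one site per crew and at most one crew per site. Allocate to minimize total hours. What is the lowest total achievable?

Optimal: Kilo crew→Ridge site (19 hours), Tango crew→Central site (18 hours), Golf crew→West site (9 hours), Sierra crew→Harbor site (19 hours), Hotel crew→North site (11 hours) — total 19+18+9+19+11 = 76 hours.
Column-greedy (each site in turn goes to its cheapest remaining crew) gives 99 hours, worse by 23.
Next-best assignment: Kilo crew→West site, Tango crew→Central site, Golf crew→Ridge site, Sierra crew→Harbor site, Hotel crew→North site = 87 hours.
Swapping Hotel crew↔Golf crew (Hotel crew→West site 30 hours, Golf crew→North site 18 hours) adds 28.
Every other assignment is strictly worse.

Min total: 76 hours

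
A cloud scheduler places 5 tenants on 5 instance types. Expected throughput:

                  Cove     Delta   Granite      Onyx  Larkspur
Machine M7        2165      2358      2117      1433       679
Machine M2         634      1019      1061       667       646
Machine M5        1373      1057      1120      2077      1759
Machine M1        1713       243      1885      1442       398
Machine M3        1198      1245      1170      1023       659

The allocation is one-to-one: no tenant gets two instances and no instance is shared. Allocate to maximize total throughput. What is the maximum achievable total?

Maximum total: 8164 ops/s

Optimal: Cove→Machine M3 (1198 ops/s), Delta→Machine M7 (2358 ops/s), Granite→Machine M1 (1885 ops/s), Onyx→Machine M5 (2077 ops/s), Larkspur→Machine M2 (646 ops/s) — total 1198+2358+1885+2077+646 = 8164 ops/s.
Next-best assignment: Cove→Machine M7, Delta→Machine M3, Granite→Machine M1, Onyx→Machine M5, Larkspur→Machine M2 = 8018 ops/s.
Swapping Granite↔Cove (Granite→Machine M3 1170 ops/s, Cove→Machine M1 1713 ops/s) loses 200.
No other one-to-one assignment exceeds 8164 ops/s.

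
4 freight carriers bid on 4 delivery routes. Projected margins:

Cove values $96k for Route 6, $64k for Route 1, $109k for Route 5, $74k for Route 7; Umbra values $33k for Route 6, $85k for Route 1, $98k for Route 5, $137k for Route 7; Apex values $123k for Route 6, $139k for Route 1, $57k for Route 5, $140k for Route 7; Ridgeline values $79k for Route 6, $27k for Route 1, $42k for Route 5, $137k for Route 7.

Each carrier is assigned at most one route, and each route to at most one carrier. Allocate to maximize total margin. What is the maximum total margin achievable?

This is a one-to-one assignment (maximum-weight bipartite matching).
Optimal: Cove→Route 6 ($96k), Umbra→Route 5 ($98k), Apex→Route 1 ($139k), Ridgeline→Route 7 ($137k) — total 96+98+139+137 = $470k.
Row-greedy (each carrier in turn takes its best remaining route) gives $464k, worse by 6.
Swapping Apex↔Umbra (Apex→Route 5 $57k, Umbra→Route 1 $85k) loses 95.

Max total: $470k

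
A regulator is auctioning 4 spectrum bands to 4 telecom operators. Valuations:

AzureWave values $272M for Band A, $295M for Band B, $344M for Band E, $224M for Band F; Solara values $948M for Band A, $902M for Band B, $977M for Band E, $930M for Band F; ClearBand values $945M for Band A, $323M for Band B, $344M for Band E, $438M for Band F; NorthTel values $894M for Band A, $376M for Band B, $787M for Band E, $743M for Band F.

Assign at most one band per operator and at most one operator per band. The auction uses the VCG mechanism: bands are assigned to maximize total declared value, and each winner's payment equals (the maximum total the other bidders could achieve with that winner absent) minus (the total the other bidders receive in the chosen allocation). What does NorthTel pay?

NorthTel pays $2M.

Efficient allocation: AzureWave→Band B ($295M), Solara→Band E ($977M), ClearBand→Band A ($945M), NorthTel→Band F ($743M); total welfare W = $2960M.
NorthTel receives Band F at value $743M, so the others get W − 743 = $2217M.
Without NorthTel: best allocation of the remaining 3 bidders over all 4 bands is AzureWave→Band E ($344M), Solara→Band F ($930M), ClearBand→Band A ($945M), total $2219M.
VCG payment = (others' best without NorthTel) − (others' welfare with NorthTel) = 2219 − 2217 = $2M.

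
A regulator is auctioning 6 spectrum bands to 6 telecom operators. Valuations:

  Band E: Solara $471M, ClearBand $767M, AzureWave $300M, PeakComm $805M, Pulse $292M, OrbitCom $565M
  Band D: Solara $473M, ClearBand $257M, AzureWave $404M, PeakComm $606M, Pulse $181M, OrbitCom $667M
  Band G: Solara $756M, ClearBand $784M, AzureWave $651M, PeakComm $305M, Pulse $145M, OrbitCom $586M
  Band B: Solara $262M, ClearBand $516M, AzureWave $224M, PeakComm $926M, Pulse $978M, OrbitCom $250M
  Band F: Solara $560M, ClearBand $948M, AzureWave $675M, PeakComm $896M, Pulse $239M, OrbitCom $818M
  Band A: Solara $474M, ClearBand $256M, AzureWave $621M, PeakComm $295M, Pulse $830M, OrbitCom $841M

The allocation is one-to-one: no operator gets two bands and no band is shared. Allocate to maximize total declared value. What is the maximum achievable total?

Max total: $4775M

Optimal: Solara→Band G ($756M), ClearBand→Band F ($948M), AzureWave→Band A ($621M), PeakComm→Band E ($805M), Pulse→Band B ($978M), OrbitCom→Band D ($667M) — total 756+948+621+805+978+667 = $4775M.
Row-greedy (each operator in turn takes its best remaining band) gives $4210M, worse by 565.
Next-best assignment: Solara→Band G, ClearBand→Band F, AzureWave→Band D, PeakComm→Band E, Pulse→Band B, OrbitCom→Band A = $4732M.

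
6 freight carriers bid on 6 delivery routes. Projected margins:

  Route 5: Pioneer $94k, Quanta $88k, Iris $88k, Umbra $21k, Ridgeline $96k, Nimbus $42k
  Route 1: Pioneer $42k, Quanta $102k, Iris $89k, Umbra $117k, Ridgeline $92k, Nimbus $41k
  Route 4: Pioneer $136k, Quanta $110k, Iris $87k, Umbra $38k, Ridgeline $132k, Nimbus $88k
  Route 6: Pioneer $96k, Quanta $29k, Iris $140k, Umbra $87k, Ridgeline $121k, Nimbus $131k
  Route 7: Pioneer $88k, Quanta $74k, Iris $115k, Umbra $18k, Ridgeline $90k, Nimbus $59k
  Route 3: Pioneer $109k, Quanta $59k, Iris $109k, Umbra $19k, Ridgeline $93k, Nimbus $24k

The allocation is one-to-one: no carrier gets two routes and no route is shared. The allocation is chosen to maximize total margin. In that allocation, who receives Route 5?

Quanta receives Route 5.

This is a one-to-one assignment (maximum-weight bipartite matching).
Optimal: Pioneer→Route 3 ($109k), Quanta→Route 5 ($88k), Iris→Route 7 ($115k), Umbra→Route 1 ($117k), Ridgeline→Route 4 ($132k), Nimbus→Route 6 ($131k) — total 109+88+115+117+132+131 = $692k.
Row-greedy (each carrier in turn takes its best remaining route) gives $551k, worse by 141.
Next-best assignment: Pioneer→Route 4, Quanta→Route 5, Iris→Route 7, Umbra→Route 1, Ridgeline→Route 3, Nimbus→Route 6 = $680k.
Swapping Iris↔Pioneer (Iris→Route 3 $109k, Pioneer→Route 7 $88k) loses 27.
No other one-to-one assignment exceeds $692k.
Quanta's own top route is Route 4 ($110k), but forcing Quanta→Route 4 and reassigning the rest optimally gives only $678k — worse by 14.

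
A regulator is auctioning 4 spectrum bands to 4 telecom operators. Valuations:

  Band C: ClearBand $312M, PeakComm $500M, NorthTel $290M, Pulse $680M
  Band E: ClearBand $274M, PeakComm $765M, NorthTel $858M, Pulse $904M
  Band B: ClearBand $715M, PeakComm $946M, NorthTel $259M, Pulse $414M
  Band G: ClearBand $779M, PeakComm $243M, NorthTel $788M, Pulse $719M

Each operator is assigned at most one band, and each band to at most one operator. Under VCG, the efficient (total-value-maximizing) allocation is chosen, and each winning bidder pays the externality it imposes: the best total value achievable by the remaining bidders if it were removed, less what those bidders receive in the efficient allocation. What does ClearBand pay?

Efficient allocation: ClearBand→Band G ($779M), PeakComm→Band B ($946M), NorthTel→Band E ($858M), Pulse→Band C ($680M); total welfare W = $3263M.
ClearBand receives Band G at value $779M, so the others get W − 779 = $2484M.
Without ClearBand: best allocation of the remaining 3 bidders over all 4 bands is PeakComm→Band B ($946M), NorthTel→Band G ($788M), Pulse→Band E ($904M), total $2638M.
VCG payment = (others' best without ClearBand) − (others' welfare with ClearBand) = 2638 − 2484 = $154M.

ClearBand pays $154M.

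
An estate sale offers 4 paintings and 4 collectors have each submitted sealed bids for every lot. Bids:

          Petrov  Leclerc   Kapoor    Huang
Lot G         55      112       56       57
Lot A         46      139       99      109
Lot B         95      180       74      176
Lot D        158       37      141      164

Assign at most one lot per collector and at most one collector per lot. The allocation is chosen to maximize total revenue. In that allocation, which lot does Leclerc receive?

Optimal: Petrov→Lot D ($158), Leclerc→Lot G ($112), Kapoor→Lot A ($99), Huang→Lot B ($176) — total 158+112+99+176 = $545.
Row-greedy (each collector in turn takes its best remaining lot) gives $494, worse by 51.
Leclerc's own top lot is Lot B ($180), but forcing Leclerc→Lot B and reassigning the rest optimally gives only $503 — worse by 42.

Leclerc receives Lot G.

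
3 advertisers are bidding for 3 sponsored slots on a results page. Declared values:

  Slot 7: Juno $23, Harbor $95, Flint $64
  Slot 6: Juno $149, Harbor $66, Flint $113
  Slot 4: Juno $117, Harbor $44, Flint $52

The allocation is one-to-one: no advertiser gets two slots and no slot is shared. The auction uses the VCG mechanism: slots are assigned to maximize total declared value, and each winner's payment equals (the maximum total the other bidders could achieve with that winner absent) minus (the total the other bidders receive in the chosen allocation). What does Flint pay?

Flint pays $32.

Efficient allocation: Juno→Slot 4 ($117), Harbor→Slot 7 ($95), Flint→Slot 6 ($113); total welfare W = $325.
Flint receives Slot 6 at value $113, so the others get W − 113 = $212.
Without Flint: best allocation of the remaining 2 bidders over all 3 slots is Juno→Slot 6 ($149), Harbor→Slot 7 ($95), total $244.
VCG payment = (others' best without Flint) − (others' welfare with Flint) = 244 − 212 = $32.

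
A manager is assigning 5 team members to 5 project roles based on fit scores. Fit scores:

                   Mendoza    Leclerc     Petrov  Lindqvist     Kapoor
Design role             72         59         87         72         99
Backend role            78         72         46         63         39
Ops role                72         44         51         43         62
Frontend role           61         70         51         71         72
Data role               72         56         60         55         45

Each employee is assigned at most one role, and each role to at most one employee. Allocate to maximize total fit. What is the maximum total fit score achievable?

Max total: 374 pts

Optimal: Mendoza→Ops role (72 pts), Leclerc→Backend role (72 pts), Petrov→Data role (60 pts), Lindqvist→Frontend role (71 pts), Kapoor→Design role (99 pts) — total 72+72+60+71+99 = 374 pts.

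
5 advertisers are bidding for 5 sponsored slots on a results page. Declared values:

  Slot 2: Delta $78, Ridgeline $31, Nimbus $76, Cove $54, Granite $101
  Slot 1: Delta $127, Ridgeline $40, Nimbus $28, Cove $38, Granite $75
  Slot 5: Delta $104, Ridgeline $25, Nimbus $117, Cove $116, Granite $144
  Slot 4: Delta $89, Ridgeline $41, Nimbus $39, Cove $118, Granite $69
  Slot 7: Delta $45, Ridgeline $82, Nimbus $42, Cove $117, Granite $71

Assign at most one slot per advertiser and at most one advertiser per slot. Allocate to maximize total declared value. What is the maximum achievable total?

Maximum total: $547

This is a one-to-one assignment (maximum-weight bipartite matching).
Optimal: Delta→Slot 1 ($127), Ridgeline→Slot 7 ($82), Nimbus→Slot 2 ($76), Cove→Slot 4 ($118), Granite→Slot 5 ($144) — total 127+82+76+118+144 = $547.
Row-greedy (each advertiser in turn takes its best remaining slot) gives $545, worse by 2.
Next-best assignment: Delta→Slot 1, Ridgeline→Slot 7, Nimbus→Slot 5, Cove→Slot 4, Granite→Slot 2 = $545.
Swapping Nimbus↔Delta (Nimbus→Slot 1 $28, Delta→Slot 2 $78) loses 97.
No other one-to-one assignment exceeds $547.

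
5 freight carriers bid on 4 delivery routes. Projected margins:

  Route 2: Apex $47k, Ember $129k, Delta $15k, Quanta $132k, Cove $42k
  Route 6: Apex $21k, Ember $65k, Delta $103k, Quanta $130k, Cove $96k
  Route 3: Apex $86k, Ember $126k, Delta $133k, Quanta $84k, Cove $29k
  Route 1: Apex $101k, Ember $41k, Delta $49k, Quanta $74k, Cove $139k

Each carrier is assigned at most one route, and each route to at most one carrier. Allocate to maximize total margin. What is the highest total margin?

This is the linear assignment problem.
Optimal: Ember→Route 2 ($129k), Quanta→Route 6 ($130k), Delta→Route 3 ($133k), Cove→Route 1 ($139k) — total 129+130+133+139 = $531k.
Column-greedy (each route in turn goes to its best remaining carrier) gives $500k, worse by 31.
Next-best assignment: Quanta→Route 2, Delta→Route 6, Ember→Route 3, Cove→Route 1 = $500k.
Checked against all permutations: $531k is optimal.

Maximum total: $531k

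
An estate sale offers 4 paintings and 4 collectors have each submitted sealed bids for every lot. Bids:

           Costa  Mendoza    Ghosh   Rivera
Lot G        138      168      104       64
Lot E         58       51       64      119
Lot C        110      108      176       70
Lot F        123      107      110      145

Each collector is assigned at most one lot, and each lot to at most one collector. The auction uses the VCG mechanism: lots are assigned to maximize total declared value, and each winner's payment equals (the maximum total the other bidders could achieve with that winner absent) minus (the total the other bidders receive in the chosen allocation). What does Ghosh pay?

Ghosh pays $13.

Efficient allocation: Costa→Lot F ($123), Mendoza→Lot G ($168), Ghosh→Lot C ($176), Rivera→Lot E ($119); total welfare W = $586.
Ghosh receives Lot C at value $176, so the others get W − 176 = $410.
Without Ghosh: best allocation of the remaining 3 bidders over all 4 lots is Costa→Lot C ($110), Mendoza→Lot G ($168), Rivera→Lot F ($145), total $423.
VCG payment = (others' best without Ghosh) − (others' welfare with Ghosh) = 423 − 410 = $13.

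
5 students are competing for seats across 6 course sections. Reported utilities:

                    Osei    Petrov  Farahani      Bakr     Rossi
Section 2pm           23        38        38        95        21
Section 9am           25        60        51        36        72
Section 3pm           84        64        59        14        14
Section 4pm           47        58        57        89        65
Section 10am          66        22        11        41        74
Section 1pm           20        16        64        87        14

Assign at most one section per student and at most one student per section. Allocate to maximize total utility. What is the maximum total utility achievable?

Max total: 377 points

Optimal: Osei→Section 3pm (84 points), Petrov→Section 9am (60 points), Farahani→Section 1pm (64 points), Bakr→Section 2pm (95 points), Rossi→Section 10am (74 points) — total 84+60+64+95+74 = 377 points.
Column-greedy (each section in turn goes to its best remaining student) gives 320 points, worse by 57.
Next-best assignment: Osei→Section 3pm, Petrov→Section 4pm, Farahani→Section 1pm, Bakr→Section 2pm, Rossi→Section 10am = 375 points.
Swapping Rossi↔Osei (Rossi→Section 3pm 14 points, Osei→Section 10am 66 points) loses 78.
Every other assignment is strictly worse.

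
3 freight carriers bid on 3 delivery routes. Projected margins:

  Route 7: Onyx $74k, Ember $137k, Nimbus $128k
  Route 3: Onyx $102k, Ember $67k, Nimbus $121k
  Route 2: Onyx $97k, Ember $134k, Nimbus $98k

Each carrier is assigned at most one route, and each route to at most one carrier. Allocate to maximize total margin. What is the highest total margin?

This is the linear assignment problem.
Optimal: Onyx→Route 3 ($102k), Ember→Route 2 ($134k), Nimbus→Route 7 ($128k) — total 102+134+128 = $364k.
Column-greedy (each route in turn goes to its best remaining carrier) gives $355k, worse by 9.
Next-best assignment: Onyx→Route 2, Ember→Route 7, Nimbus→Route 3 = $355k.
Swapping Onyx↔Nimbus (Onyx→Route 7 $74k, Nimbus→Route 3 $121k) loses 35.

Max total: $364k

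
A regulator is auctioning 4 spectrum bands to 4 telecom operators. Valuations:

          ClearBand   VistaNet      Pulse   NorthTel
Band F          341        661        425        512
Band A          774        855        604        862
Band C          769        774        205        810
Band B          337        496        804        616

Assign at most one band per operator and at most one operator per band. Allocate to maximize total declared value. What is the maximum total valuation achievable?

Treat this as an assignment problem: match each operator to one band.
Optimal: ClearBand→Band C ($769M), VistaNet→Band F ($661M), Pulse→Band B ($804M), NorthTel→Band A ($862M) — total 769+661+804+862 = $3096M.
Row-greedy (each operator in turn takes its best remaining band) gives $2864M, worse by 232.
Checked against all permutations: $3096M is optimal.

Maximum total: $3096M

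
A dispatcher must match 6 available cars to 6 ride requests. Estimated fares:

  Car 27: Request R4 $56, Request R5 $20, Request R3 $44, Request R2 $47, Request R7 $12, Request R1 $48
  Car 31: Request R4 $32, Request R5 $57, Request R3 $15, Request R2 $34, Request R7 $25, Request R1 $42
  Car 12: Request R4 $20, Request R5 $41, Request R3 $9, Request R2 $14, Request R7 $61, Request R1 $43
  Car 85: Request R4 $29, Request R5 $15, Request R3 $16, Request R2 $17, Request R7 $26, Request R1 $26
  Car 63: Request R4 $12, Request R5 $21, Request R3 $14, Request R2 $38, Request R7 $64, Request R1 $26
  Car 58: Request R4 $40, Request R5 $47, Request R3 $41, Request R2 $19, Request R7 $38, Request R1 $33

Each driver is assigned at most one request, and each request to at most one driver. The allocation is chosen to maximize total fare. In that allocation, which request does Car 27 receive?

Car 27 receives Request R2.

Optimal: Car 27→Request R2 ($47), Car 31→Request R5 ($57), Car 12→Request R1 ($43), Car 85→Request R4 ($29), Car 63→Request R7 ($64), Car 58→Request R3 ($41) — total 47+57+43+29+64+41 = $281.
Checked against all permutations: $281 is optimal.
Car 27's own top request is Request R4 ($56), but forcing Car 27→Request R4 and reassigning the rest optimally gives only $279 — worse by 2.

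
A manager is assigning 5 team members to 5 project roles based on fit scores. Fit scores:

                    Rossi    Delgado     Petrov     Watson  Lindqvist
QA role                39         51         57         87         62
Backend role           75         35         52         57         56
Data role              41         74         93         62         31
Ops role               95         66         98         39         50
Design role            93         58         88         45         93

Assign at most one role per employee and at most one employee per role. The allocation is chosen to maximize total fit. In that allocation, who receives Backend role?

Rossi receives Backend role.

This is the linear assignment problem.
Optimal: Rossi→Backend role (75 pts), Delgado→Data role (74 pts), Petrov→Ops role (98 pts), Watson→QA role (87 pts), Lindqvist→Design role (93 pts) — total 75+74+98+87+93 = 427 pts.
Row-greedy (each employee in turn takes its best remaining role) gives 400 pts, worse by 27.
Next-best assignment: Rossi→Backend role, Delgado→Ops role, Petrov→Data role, Watson→QA role, Lindqvist→Design role = 414 pts.
No other one-to-one assignment exceeds 427 pts.
Rossi's own top role is Ops role (95 pts), but forcing Rossi→Ops role and reassigning the rest optimally gives only 403 pts — worse by 24.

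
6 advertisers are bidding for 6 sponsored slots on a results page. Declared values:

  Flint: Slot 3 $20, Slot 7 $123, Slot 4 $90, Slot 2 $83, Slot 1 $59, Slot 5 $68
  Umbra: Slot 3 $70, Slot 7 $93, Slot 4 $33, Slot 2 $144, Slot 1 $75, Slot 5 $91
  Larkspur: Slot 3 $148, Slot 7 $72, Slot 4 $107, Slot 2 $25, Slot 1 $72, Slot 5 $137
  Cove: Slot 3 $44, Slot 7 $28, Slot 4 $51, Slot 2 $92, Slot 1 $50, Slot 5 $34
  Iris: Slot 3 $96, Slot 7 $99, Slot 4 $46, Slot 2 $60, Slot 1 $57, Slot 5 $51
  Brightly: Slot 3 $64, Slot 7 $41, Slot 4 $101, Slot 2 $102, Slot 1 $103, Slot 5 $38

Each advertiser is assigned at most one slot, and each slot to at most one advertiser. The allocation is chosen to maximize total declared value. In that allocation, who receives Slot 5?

Optimal: Flint→Slot 7 ($123), Umbra→Slot 2 ($144), Larkspur→Slot 5 ($137), Cove→Slot 4 ($51), Iris→Slot 3 ($96), Brightly→Slot 1 ($103) — total 123+144+137+51+96+103 = $654.
Max-entry greedy (repeatedly take the single best remaining cell) gives $620, worse by 34.
Next-best assignment: Flint→Slot 7, Umbra→Slot 2, Larkspur→Slot 5, Cove→Slot 1, Iris→Slot 3, Brightly→Slot 4 = $651.
Swapping Iris↔Umbra (Iris→Slot 2 $60, Umbra→Slot 3 $70) loses 110.
Larkspur's own top slot is Slot 3 ($148), but forcing Larkspur→Slot 3 and reassigning the rest optimally gives only $623 — worse by 31.

Larkspur receives Slot 5.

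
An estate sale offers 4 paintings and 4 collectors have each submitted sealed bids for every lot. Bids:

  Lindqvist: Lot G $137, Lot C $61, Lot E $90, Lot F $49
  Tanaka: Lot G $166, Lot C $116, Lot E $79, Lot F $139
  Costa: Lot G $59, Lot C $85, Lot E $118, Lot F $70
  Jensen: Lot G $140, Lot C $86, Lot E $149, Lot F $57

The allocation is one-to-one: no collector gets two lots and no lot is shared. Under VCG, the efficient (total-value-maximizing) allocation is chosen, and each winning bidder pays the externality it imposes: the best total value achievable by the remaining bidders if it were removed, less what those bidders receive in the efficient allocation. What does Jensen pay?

Efficient allocation: Lindqvist→Lot G ($137), Tanaka→Lot F ($139), Costa→Lot C ($85), Jensen→Lot E ($149); total welfare W = $510.
Jensen receives Lot E at value $149, so the others get W − 149 = $361.
Without Jensen: best allocation of the remaining 3 bidders over all 4 lots is Lindqvist→Lot G ($137), Tanaka→Lot F ($139), Costa→Lot E ($118), total $394.
VCG payment = (others' best without Jensen) − (others' welfare with Jensen) = 394 − 361 = $33.

Jensen pays $33.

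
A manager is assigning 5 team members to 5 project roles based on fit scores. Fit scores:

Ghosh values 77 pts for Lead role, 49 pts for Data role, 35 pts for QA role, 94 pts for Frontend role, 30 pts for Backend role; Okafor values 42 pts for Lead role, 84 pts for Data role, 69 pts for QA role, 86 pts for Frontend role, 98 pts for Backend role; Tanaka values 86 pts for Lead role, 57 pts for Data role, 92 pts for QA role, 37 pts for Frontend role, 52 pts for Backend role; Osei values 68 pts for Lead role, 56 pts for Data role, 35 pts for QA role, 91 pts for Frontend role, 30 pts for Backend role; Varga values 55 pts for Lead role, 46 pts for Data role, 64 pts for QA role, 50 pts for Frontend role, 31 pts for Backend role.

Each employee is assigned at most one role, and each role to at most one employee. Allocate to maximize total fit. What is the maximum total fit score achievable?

Maximum total: 404 pts

This is the linear assignment problem.
Optimal: Ghosh→Lead role (77 pts), Okafor→Backend role (98 pts), Tanaka→QA role (92 pts), Osei→Frontend role (91 pts), Varga→Data role (46 pts) — total 77+98+92+91+46 = 404 pts.
Row-greedy (each employee in turn takes its best remaining role) gives 398 pts, worse by 6.
Next-best assignment: Ghosh→Frontend role, Okafor→Backend role, Tanaka→Lead role, Osei→Data role, Varga→QA role = 398 pts.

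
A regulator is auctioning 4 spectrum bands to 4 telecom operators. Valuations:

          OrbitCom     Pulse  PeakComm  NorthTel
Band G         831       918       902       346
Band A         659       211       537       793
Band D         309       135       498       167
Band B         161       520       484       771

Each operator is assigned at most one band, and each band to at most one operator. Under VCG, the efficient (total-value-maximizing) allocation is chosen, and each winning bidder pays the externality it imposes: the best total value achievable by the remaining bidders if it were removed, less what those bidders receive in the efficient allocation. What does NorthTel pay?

Efficient allocation: OrbitCom→Band A ($659M), Pulse→Band G ($918M), PeakComm→Band D ($498M), NorthTel→Band B ($771M); total welfare W = $2846M.
NorthTel receives Band B at value $771M, so the others get W − 771 = $2075M.
Without NorthTel: best allocation of the remaining 3 bidders over all 4 bands is OrbitCom→Band A ($659M), Pulse→Band B ($520M), PeakComm→Band G ($902M), total $2081M.
VCG payment = (others' best without NorthTel) − (others' welfare with NorthTel) = 2081 − 2075 = $6M.

NorthTel pays $6M.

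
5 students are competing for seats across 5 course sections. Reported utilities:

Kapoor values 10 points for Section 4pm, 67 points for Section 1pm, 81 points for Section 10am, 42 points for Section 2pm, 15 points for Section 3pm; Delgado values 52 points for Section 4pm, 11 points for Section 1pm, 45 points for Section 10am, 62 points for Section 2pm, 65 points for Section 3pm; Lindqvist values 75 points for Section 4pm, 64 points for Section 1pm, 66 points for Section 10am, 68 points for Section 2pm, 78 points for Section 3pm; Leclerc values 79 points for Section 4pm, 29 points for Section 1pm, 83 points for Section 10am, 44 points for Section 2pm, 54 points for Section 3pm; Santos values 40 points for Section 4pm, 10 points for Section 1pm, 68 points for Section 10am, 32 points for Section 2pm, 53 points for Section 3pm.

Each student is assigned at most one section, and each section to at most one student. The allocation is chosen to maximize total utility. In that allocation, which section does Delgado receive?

Delgado receives Section 2pm.

Optimal: Kapoor→Section 1pm (67 points), Delgado→Section 2pm (62 points), Lindqvist→Section 3pm (78 points), Leclerc→Section 4pm (79 points), Santos→Section 10am (68 points) — total 67+62+78+79+68 = 354 points.
Row-greedy (each student in turn takes its best remaining section) gives 275 points, worse by 79.
Swapping Lindqvist↔Santos (Lindqvist→Section 10am 66 points, Santos→Section 3pm 53 points) loses 27.
Delgado's own top section is Section 3pm (65 points), but forcing Delgado→Section 3pm and reassigning the rest optimally gives only 347 points — worse by 7.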